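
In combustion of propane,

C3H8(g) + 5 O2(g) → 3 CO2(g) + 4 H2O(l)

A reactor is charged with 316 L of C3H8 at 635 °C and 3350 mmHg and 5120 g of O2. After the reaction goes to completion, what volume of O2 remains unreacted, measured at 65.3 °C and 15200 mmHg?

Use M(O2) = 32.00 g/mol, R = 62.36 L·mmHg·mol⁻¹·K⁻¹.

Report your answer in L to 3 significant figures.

92.4 L

n(C3H8) = PV/RT = (3350 × 316) / (62.36 × 908.15) = 18.69 mol
n(O2) = 5120 / 32.00 = 160.0 mol
For 18.69 mol C3H8, stoichiometry requires (5/1) × 18.69 = 93.45 mol O2; 160.0 mol is available, so C3H8 is limiting.
n(O2) consumed = (5/1) × 18.69 = 93.45 mol; remaining = 160.0 − 93.45 = 66.55 mol
V(O2) = nRT/P = 66.55 × 62.36 × 338.45 / 15200 = 92.41 L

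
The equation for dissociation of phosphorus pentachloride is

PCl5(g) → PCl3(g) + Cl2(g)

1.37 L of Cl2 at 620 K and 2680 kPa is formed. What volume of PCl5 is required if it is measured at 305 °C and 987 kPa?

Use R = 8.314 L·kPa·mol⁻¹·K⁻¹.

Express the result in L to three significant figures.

n(Cl2) = PV/RT = (2680 × 1.37) / (8.314 × 620) = 0.7123 mol
n(PCl5) = (1/1) × 0.7123 = 0.7123 mol
V = nRT/P = 0.7123 × 8.314 × 578.15 / 987 = 3.469 L

3.47 L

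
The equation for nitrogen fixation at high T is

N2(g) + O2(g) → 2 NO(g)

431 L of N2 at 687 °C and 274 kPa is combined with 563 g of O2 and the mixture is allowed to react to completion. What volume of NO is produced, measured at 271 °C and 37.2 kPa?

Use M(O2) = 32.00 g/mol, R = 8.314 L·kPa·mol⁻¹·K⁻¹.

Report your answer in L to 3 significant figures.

n(N2) = PV/RT = (274 × 431) / (8.314 × 960.15) = 14.79 mol
n(O2) = 563 / 32.00 = 17.59 mol
For 14.79 mol N2, stoichiometry requires (1/1) × 14.79 = 14.79 mol O2; 17.59 mol is available, so N2 is limiting.
n(NO) = (2/1) × 14.79 = 29.58 mol
V(NO) = nRT/P = 29.58 × 8.314 × 544.15 / 37.2 = 3597 L

3600 L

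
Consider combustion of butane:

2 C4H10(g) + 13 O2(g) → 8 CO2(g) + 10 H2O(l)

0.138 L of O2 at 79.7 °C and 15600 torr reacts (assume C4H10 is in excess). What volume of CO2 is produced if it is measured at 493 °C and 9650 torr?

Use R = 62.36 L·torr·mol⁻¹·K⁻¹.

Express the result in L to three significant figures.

n(O2) = PV/RT = (15600 × 0.138) / (62.36 × 352.85) = 0.09784 mol
n(CO2) = (8/13) × 0.09784 = 0.06021 mol
V = nRT/P = 0.06021 × 62.36 × 766.15 / 9650 = 0.2981 L

0.298 L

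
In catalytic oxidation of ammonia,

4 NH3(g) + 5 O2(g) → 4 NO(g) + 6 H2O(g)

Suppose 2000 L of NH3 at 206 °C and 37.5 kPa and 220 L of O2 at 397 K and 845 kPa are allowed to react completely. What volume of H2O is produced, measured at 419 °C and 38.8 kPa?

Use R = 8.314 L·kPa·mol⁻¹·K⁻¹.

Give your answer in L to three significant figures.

4190 L

n(NH3) = PV/RT = (37.5 × 2000) / (8.314 × 479.15) = 18.83 mol
n(O2) = PV/RT = (845 × 220) / (8.314 × 397) = 56.32 mol
For 18.83 mol NH3, stoichiometry requires (5/4) × 18.83 = 23.54 mol O2; 56.32 mol is available, so NH3 is limiting.
n(H2O) = (6/4) × 18.83 = 28.24 mol
V(H2O) = nRT/P = 28.24 × 8.314 × 692.15 / 38.8 = 4188 L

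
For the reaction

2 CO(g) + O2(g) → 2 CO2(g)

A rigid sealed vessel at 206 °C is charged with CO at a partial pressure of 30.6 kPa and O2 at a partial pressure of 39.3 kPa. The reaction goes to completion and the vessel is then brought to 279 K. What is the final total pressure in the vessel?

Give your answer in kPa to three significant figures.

31.8 kPa

With V and T fixed, P_i ∝ n_i, so the mole ratios apply directly to partial pressures at 206 °C.
P(O2) required for 30.6 kPa of CO = (1/2) × 30.6 = 15.30 kPa; available 39.3 kPa, so CO is limiting.
P(O2) remaining = 39.3 − (1/2) × 30.6 = 24.00 kPa
P(gaseous products) = (2)/2 × 30.6 = 30.60 kPa
P_total at 206 °C = 24.00 + 30.60 = 54.60 kPa
Scaling to 279 K: P = 54.60 × 279/479.15 = 31.79 kPa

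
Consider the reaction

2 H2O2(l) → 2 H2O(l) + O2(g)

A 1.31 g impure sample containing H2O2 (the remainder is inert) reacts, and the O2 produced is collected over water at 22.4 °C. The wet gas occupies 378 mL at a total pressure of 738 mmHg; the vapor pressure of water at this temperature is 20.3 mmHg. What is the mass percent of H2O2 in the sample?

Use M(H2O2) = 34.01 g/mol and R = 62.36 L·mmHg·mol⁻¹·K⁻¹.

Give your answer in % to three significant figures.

P(O2) = 738 − 20.3 = 717.7 mmHg
n(O2) = PV/RT = (717.7 × 0.3780) / (62.36 × 295.55) = 0.01472 mol
n(H2O2) = (2/1) × 0.01472 = 0.02944 mol
m(H2O2) = 0.02944 × 34.01 = 1.001 g
%H2O2 = 1.001 / 1.31 × 100 = 76.41%

76.4 %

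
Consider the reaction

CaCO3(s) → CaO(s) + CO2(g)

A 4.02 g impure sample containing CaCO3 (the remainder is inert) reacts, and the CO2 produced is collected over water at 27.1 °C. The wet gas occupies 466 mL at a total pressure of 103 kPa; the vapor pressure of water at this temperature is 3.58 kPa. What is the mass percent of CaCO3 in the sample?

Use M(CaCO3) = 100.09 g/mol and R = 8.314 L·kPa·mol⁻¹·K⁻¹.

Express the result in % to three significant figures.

P(CO2) = 103 − 3.58 = 99.42 kPa
n(CO2) = PV/RT = (99.42 × 0.4660) / (8.314 × 300.25) = 0.01856 mol
n(CaCO3) = (1/1) × 0.01856 = 0.01856 mol
m(CaCO3) = 0.01856 × 100.09 = 1.858 g
%CaCO3 = 1.858 / 4.02 × 100 = 46.22%

46.2 %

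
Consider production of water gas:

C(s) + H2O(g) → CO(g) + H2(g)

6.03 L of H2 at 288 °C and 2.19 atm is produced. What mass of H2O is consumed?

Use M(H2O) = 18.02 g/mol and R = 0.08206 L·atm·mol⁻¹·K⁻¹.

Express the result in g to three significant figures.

n(H2) = PV/RT = (2.19 × 6.03) / (0.08206 × 561.15) = 0.2868 mol
n(H2O) = (1/1) × 0.2868 = 0.2868 mol
m(H2O) = 0.2868 × 18.02 = 5.168 g

5.17 g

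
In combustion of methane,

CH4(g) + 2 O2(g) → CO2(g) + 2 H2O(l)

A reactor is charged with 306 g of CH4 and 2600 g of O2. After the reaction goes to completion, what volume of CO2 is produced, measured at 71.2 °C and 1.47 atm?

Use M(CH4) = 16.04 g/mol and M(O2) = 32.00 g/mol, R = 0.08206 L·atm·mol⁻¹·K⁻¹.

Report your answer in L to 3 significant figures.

n(CH4) = 306 / 16.04 = 19.08 mol
n(O2) = 2600 / 32.00 = 81.25 mol
For 19.08 mol CH4, stoichiometry requires (2/1) × 19.08 = 38.16 mol O2; 81.25 mol is available, so CH4 is limiting.
n(CO2) = (1/1) × 19.08 = 19.08 mol
V(CO2) = nRT/P = 19.08 × 0.08206 × 344.35 / 1.47 = 366.8 L

367 L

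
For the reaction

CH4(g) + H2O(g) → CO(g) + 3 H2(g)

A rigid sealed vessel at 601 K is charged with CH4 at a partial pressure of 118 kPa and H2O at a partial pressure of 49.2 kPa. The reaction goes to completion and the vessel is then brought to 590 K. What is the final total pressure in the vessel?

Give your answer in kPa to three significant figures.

261 kPa

Because the vessel is rigid and T is held at 601 K, work the stoichiometry in partial pressures (P_i = n_iRT/V).
P(H2O) required for 118 kPa of CH4 = (1/1) × 118 = 118.0 kPa; available 49.2 kPa, so H2O is limiting.
P(CH4) remaining = 118 − (1/1) × 49.2 = 68.80 kPa
P(gaseous products) = (1+3)/1 × 49.2 = 196.8 kPa
P_total at 601 K = 68.80 + 196.8 = 265.6 kPa
Scaling to 590 K: P = 265.6 × 590/601 = 260.7 kPa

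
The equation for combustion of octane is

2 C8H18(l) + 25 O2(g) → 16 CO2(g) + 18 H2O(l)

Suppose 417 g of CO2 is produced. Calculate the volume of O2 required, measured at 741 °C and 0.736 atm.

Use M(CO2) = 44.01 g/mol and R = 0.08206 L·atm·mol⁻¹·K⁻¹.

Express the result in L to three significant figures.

n(CO2) = 417.0 / 44.01 = 9.475 mol
n(O2) = (25/16) × 9.475 = 14.80 mol
V = nRT/P = 14.80 × 0.08206 × 1014.15 / 0.736 = 1673 L

1670 L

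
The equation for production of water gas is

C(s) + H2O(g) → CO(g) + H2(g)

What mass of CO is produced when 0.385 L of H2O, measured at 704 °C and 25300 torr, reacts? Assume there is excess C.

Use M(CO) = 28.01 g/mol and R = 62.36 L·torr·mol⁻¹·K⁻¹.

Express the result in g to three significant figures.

4.48 g

n(H2O) = PV/RT = (25300 × 0.385) / (62.36 × 977.15) = 0.1599 mol
n(CO) = (1/1) × 0.1599 = 0.1599 mol
m(CO) = 0.1599 × 28.01 = 4.479 g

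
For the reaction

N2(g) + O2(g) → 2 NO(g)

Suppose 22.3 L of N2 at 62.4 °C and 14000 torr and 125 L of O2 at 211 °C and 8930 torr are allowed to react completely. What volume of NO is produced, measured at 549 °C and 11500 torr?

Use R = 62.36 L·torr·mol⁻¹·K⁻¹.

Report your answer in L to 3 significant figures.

n(N2) = PV/RT = (14000 × 22.3) / (62.36 × 335.55) = 14.92 mol
n(O2) = PV/RT = (8930 × 125) / (62.36 × 484.15) = 36.97 mol
For 14.92 mol N2, stoichiometry requires (1/1) × 14.92 = 14.92 mol O2; 36.97 mol is available, so N2 is limiting.
n(NO) = (2/1) × 14.92 = 29.84 mol
V(NO) = nRT/P = 29.84 × 62.36 × 822.15 / 11500 = 133.0 L

133 L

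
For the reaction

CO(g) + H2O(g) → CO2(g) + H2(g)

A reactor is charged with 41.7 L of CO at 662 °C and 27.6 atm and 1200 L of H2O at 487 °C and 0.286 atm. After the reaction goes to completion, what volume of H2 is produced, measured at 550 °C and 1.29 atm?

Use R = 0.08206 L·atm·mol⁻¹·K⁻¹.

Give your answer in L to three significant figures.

288 L

n(CO) = PV/RT = (27.6 × 41.7) / (0.08206 × 935.15) = 15.00 mol
n(H2O) = PV/RT = (0.286 × 1200) / (0.08206 × 760.15) = 5.502 mol
For 15.00 mol CO, stoichiometry requires (1/1) × 15.00 = 15.00 mol H2O; 5.502 mol is available, so H2O is limiting.
n(H2) = (1/1) × 5.502 = 5.502 mol
V(H2) = nRT/P = 5.502 × 0.08206 × 823.15 / 1.29 = 288.1 L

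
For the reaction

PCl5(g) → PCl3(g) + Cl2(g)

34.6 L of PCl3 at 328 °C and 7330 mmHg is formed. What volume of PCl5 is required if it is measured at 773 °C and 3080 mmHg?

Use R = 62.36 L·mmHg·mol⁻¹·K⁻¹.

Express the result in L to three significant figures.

n(PCl3) = PV/RT = (7330 × 34.6) / (62.36 × 601.15) = 6.765 mol
n(PCl5) = (1/1) × 6.765 = 6.765 mol
V = nRT/P = 6.765 × 62.36 × 1046.15 / 3080 = 143.3 L

143 L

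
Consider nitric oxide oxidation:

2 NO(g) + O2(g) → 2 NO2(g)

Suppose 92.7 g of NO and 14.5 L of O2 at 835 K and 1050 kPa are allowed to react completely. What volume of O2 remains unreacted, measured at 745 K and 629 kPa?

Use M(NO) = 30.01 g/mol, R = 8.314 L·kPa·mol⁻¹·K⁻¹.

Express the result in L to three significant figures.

n(NO) = 92.7 / 30.01 = 3.089 mol
n(O2) = PV/RT = (1050 × 14.5) / (8.314 × 835) = 2.193 mol
For 3.089 mol NO, stoichiometry requires (1/2) × 3.089 = 1.544 mol O2; 2.193 mol is available, so NO is limiting.
n(O2) consumed = (1/2) × 3.089 = 1.544 mol; remaining = 2.193 − 1.544 = 0.6490 mol
V(O2) = nRT/P = 0.6490 × 8.314 × 745 / 629 = 6.391 L

6.39 L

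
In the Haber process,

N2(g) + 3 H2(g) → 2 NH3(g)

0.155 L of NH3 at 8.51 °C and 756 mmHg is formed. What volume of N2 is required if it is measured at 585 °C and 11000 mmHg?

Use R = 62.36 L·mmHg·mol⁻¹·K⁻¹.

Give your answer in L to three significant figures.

n(NH3) = PV/RT = (756 × 0.155) / (62.36 × 281.66) = 0.006671 mol
n(N2) = (1/2) × 0.006671 = 0.003335 mol
V = nRT/P = 0.003335 × 62.36 × 858.15 / 11000 = 0.01622 L

0.0162 L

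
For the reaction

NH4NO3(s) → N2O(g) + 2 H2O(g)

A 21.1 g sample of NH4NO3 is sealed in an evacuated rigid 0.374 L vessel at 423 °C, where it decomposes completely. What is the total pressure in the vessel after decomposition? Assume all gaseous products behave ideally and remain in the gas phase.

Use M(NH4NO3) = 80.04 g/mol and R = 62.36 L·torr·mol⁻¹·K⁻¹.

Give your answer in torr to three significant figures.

91800 torr

n(NH4NO3) = 21.1 / 80.04 = 0.2636 mol
n(gas produced) = (3/1) × 0.2636 = 0.7908 mol
P = nRT/V = 0.7908 × 62.36 × 696.15 / 0.374 = 91790 torr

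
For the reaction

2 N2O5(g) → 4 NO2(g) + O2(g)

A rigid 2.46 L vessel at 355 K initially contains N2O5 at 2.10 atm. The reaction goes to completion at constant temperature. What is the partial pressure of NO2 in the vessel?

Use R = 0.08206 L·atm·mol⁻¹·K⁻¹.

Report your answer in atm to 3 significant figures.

n(N2O5)₀ = PV/RT = (2.10 × 2.46) / (0.08206 × 355) = 0.1773 mol
n(NO2) = (4/2) × 0.1773 = 0.3546 mol
P(NO2) = nRT/V = 0.3546 × 0.08206 × 355 / 2.46 = 4.199 atm

4.20 atm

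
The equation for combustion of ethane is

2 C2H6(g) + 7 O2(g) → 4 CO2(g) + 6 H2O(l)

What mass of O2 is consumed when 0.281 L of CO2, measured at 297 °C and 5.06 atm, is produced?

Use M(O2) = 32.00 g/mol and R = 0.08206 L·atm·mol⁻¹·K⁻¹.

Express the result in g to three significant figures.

n(CO2) = PV/RT = (5.06 × 0.281) / (0.08206 × 570.15) = 0.03039 mol
n(O2) = (7/4) × 0.03039 = 0.05318 mol
m(O2) = 0.05318 × 32.00 = 1.702 g

1.70 g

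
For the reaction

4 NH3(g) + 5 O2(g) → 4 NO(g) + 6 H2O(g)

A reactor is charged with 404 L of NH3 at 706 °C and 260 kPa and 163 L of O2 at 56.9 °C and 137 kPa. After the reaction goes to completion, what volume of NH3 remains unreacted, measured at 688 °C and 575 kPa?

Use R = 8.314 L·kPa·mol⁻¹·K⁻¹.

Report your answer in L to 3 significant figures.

88.8 L

n(NH3) = PV/RT = (260 × 404) / (8.314 × 979.15) = 12.90 mol
n(O2) = PV/RT = (137 × 163) / (8.314 × 330.05) = 8.138 mol
For 12.90 mol NH3, stoichiometry requires (5/4) × 12.90 = 16.12 mol O2; 8.138 mol is available, so O2 is limiting.
n(NH3) consumed = (4/5) × 8.138 = 6.510 mol; remaining = 12.90 − 6.510 = 6.390 mol
V(NH3) = nRT/P = 6.390 × 8.314 × 961.15 / 575 = 88.80 L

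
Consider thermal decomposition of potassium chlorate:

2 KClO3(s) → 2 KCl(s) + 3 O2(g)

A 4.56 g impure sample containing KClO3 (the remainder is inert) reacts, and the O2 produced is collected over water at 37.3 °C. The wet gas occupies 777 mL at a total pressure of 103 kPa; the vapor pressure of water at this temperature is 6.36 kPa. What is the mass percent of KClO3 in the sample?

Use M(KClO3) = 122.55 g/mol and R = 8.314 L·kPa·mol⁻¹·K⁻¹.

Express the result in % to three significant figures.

P(O2) = 103 − 6.36 = 96.64 kPa
n(O2) = PV/RT = (96.64 × 0.7770) / (8.314 × 310.45) = 0.02909 mol
n(KClO3) = (2/3) × 0.02909 = 0.01939 mol
m(KClO3) = 0.01939 × 122.55 = 2.376 g
%KClO3 = 2.376 / 4.56 × 100 = 52.11%

52.1 %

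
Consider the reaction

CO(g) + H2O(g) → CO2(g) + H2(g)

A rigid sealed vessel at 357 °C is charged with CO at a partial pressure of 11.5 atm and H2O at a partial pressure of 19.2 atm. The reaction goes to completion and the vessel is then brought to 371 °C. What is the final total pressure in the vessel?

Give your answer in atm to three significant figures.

31.4 atm

Because the vessel is rigid and T is held at 357 °C, work the stoichiometry in partial pressures (P_i = n_iRT/V).
P(H2O) required for 11.5 atm of CO = (1/1) × 11.5 = 11.50 atm; available 19.2 atm, so CO is limiting.
P(H2O) remaining = 19.2 − (1/1) × 11.5 = 7.700 atm
P(gaseous products) = (1+1)/1 × 11.5 = 23.00 atm
P_total at 357 °C = 7.700 + 23.00 = 30.70 atm
Scaling to 371 °C: P = 30.70 × 644.15/630.15 = 31.38 atm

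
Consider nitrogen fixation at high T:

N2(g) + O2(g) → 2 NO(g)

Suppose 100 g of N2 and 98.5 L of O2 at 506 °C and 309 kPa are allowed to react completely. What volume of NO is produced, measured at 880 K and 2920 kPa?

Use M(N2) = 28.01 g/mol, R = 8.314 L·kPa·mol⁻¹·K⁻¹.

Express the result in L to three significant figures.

n(N2) = 100 / 28.01 = 3.570 mol
n(O2) = PV/RT = (309 × 98.5) / (8.314 × 779.15) = 4.699 mol
For 3.570 mol N2, stoichiometry requires (1/1) × 3.570 = 3.570 mol O2; 4.699 mol is available, so N2 is limiting.
n(NO) = (2/1) × 3.570 = 7.140 mol
V(NO) = nRT/P = 7.140 × 8.314 × 880 / 2920 = 17.89 L

17.9 L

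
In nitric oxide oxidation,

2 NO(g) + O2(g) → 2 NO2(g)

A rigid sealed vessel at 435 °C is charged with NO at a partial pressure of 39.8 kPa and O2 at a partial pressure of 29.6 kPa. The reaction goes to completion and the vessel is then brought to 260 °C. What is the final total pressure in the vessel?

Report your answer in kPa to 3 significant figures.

37.3 kPa

Because the vessel is rigid and T is held at 435 °C, work the stoichiometry in partial pressures (P_i = n_iRT/V).
P(O2) required for 39.8 kPa of NO = (1/2) × 39.8 = 19.90 kPa; available 29.6 kPa, so NO is limiting.
P(O2) remaining = 29.6 − (1/2) × 39.8 = 9.700 kPa
P(gaseous products) = (2)/2 × 39.8 = 39.80 kPa
P_total at 435 °C = 9.700 + 39.80 = 49.50 kPa
Scaling to 260 °C: P = 49.50 × 533.15/708.15 = 37.27 kPa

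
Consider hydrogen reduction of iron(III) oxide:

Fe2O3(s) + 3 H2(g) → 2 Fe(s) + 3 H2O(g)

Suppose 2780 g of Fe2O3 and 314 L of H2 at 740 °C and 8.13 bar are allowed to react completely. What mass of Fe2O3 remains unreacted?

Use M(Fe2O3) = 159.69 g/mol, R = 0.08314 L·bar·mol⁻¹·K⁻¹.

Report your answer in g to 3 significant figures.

n(Fe2O3) = 2780 / 159.69 = 17.41 mol
n(H2) = PV/RT = (8.13 × 314) / (0.08314 × 1013.15) = 30.31 mol
For 17.41 mol Fe2O3, stoichiometry requires (3/1) × 17.41 = 52.23 mol H2; 30.31 mol is available, so H2 is limiting.
n(Fe2O3) consumed = (1/3) × 30.31 = 10.10 mol; remaining = 17.41 − 10.10 = 7.310 mol
m(Fe2O3) = 7.310 × 159.69 = 1167 g

1170 g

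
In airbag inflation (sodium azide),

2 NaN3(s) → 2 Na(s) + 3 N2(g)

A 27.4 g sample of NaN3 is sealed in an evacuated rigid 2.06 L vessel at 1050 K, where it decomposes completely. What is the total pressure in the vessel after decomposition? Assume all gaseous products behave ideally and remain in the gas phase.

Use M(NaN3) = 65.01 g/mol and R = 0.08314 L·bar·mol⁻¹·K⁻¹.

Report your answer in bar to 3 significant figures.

n(NaN3) = 27.4 / 65.01 = 0.4215 mol
n(gas produced) = (3/2) × 0.4215 = 0.6322 mol
P = nRT/V = 0.6322 × 0.08314 × 1050 / 2.06 = 26.79 bar

26.8 bar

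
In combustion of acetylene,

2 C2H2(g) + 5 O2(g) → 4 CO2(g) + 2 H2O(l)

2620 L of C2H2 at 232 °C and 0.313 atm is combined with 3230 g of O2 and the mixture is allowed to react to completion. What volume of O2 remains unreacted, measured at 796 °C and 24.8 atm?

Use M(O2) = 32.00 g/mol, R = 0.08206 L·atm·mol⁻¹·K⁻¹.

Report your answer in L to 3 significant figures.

n(C2H2) = PV/RT = (0.313 × 2620) / (0.08206 × 505.15) = 19.78 mol
n(O2) = 3230 / 32.00 = 100.9 mol
For 19.78 mol C2H2, stoichiometry requires (5/2) × 19.78 = 49.45 mol O2; 100.9 mol is available, so C2H2 is limiting.
n(O2) consumed = (5/2) × 19.78 = 49.45 mol; remaining = 100.9 − 49.45 = 51.45 mol
V(O2) = nRT/P = 51.45 × 0.08206 × 1069.15 / 24.8 = 182.0 L

182 L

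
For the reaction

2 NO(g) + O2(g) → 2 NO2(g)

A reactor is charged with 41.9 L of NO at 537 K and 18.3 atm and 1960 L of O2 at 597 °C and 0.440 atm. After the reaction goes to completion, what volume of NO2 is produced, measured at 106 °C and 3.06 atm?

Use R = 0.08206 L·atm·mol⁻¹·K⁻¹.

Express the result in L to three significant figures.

n(NO) = PV/RT = (18.3 × 41.9) / (0.08206 × 537) = 17.40 mol
n(O2) = PV/RT = (0.440 × 1960) / (0.08206 × 870.15) = 12.08 mol
For 17.40 mol NO, stoichiometry requires (1/2) × 17.40 = 8.700 mol O2; 12.08 mol is available, so NO is limiting.
n(NO2) = (2/2) × 17.40 = 17.40 mol
V(NO2) = nRT/P = 17.40 × 0.08206 × 379.15 / 3.06 = 176.9 L

177 L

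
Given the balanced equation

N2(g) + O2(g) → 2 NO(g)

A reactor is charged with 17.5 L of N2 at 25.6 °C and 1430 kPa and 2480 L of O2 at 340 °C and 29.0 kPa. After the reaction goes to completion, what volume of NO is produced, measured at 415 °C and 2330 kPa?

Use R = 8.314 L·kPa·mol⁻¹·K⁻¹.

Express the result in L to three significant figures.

49.5 L

n(N2) = PV/RT = (1430 × 17.5) / (8.314 × 298.75) = 10.08 mol
n(O2) = PV/RT = (29.0 × 2480) / (8.314 × 613.15) = 14.11 mol
For 10.08 mol N2, stoichiometry requires (1/1) × 10.08 = 10.08 mol O2; 14.11 mol is available, so N2 is limiting.
n(NO) = (2/1) × 10.08 = 20.16 mol
V(NO) = nRT/P = 20.16 × 8.314 × 688.15 / 2330 = 49.50 L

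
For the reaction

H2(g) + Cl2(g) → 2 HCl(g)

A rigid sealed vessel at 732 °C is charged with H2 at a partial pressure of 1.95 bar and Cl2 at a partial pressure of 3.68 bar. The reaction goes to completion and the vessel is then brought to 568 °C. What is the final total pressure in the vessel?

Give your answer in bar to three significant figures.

4.71 bar

At constant V, partial pressures at 732 °C are proportional to moles, so apply stoichiometry directly to pressures.
P(Cl2) required for 1.95 bar of H2 = (1/1) × 1.95 = 1.950 bar; available 3.68 bar, so H2 is limiting.
P(Cl2) remaining = 3.68 − (1/1) × 1.95 = 1.730 bar
P(gaseous products) = (2)/1 × 1.95 = 3.900 bar
P_total at 732 °C = 1.730 + 3.900 = 5.630 bar
Scaling to 568 °C: P = 5.630 × 841.15/1005.15 = 4.711 bar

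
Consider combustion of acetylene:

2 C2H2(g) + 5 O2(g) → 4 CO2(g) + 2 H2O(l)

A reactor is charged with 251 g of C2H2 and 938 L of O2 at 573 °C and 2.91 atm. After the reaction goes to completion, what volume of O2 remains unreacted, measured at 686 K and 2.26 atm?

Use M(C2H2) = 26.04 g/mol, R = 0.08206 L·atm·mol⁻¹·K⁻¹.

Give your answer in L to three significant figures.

379 L

n(C2H2) = 251 / 26.04 = 9.639 mol
n(O2) = PV/RT = (2.91 × 938) / (0.08206 × 846.15) = 39.31 mol
For 9.639 mol C2H2, stoichiometry requires (5/2) × 9.639 = 24.10 mol O2; 39.31 mol is available, so C2H2 is limiting.
n(O2) consumed = (5/2) × 9.639 = 24.10 mol; remaining = 39.31 − 24.10 = 15.21 mol
V(O2) = nRT/P = 15.21 × 0.08206 × 686 / 2.26 = 378.9 L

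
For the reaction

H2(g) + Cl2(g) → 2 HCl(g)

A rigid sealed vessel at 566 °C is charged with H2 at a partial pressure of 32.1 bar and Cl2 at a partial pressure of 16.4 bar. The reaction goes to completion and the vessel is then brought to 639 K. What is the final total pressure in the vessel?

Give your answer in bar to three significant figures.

Because the vessel is rigid and T is held at 566 °C, work the stoichiometry in partial pressures (P_i = n_iRT/V).
P(Cl2) required for 32.1 bar of H2 = (1/1) × 32.1 = 32.10 bar; available 16.4 bar, so Cl2 is limiting.
P(H2) remaining = 32.1 − (1/1) × 16.4 = 15.70 bar
P(gaseous products) = (2)/1 × 16.4 = 32.80 bar
P_total at 566 °C = 15.70 + 32.80 = 48.50 bar
Scaling to 639 K: P = 48.50 × 639/839.15 = 36.93 bar

36.9 bar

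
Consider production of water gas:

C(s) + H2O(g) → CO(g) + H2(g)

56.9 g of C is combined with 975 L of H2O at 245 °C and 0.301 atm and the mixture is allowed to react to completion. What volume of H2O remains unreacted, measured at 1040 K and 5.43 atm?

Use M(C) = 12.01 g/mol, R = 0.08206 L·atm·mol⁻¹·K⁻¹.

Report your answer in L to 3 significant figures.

34.0 L

n(C) = 56.9 / 12.01 = 4.738 mol
n(H2O) = PV/RT = (0.301 × 975) / (0.08206 × 518.15) = 6.902 mol
For 4.738 mol C, stoichiometry requires (1/1) × 4.738 = 4.738 mol H2O; 6.902 mol is available, so C is limiting.
n(H2O) consumed = (1/1) × 4.738 = 4.738 mol; remaining = 6.902 − 4.738 = 2.164 mol
V(H2O) = nRT/P = 2.164 × 0.08206 × 1040 / 5.43 = 34.01 L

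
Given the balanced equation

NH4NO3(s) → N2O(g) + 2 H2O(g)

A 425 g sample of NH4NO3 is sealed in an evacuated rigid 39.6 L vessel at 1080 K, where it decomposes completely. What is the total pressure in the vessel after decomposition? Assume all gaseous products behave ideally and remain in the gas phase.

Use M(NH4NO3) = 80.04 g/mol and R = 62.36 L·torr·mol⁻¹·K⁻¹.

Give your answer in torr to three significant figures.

27100 torr

n(NH4NO3) = 425 / 80.04 = 5.310 mol
n(gas produced) = (3/1) × 5.310 = 15.93 mol
P = nRT/V = 15.93 × 62.36 × 1080 / 39.6 = 27090 torr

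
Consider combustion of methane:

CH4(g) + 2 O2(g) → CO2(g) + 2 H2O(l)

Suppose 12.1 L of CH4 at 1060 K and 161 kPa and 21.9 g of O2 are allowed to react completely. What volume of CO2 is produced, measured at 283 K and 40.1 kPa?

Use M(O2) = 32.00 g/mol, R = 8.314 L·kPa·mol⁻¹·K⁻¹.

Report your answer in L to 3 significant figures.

n(CH4) = PV/RT = (161 × 12.1) / (8.314 × 1060) = 0.2211 mol
n(O2) = 21.9 / 32.00 = 0.6844 mol
For 0.2211 mol CH4, stoichiometry requires (2/1) × 0.2211 = 0.4422 mol O2; 0.6844 mol is available, so CH4 is limiting.
n(CO2) = (1/1) × 0.2211 = 0.2211 mol
V(CO2) = nRT/P = 0.2211 × 8.314 × 283 / 40.1 = 12.97 L

13.0 L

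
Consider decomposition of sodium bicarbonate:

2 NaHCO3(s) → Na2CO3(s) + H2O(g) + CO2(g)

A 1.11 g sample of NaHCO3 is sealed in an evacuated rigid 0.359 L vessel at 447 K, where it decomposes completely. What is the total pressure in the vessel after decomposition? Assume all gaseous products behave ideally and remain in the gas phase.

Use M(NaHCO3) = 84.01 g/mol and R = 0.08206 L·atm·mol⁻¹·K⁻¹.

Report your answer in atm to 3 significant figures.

n(NaHCO3) = 1.11 / 84.01 = 0.01321 mol
n(gas produced) = (2/2) × 0.01321 = 0.01321 mol
P = nRT/V = 0.01321 × 0.08206 × 447 / 0.359 = 1.350 atm

1.35 atm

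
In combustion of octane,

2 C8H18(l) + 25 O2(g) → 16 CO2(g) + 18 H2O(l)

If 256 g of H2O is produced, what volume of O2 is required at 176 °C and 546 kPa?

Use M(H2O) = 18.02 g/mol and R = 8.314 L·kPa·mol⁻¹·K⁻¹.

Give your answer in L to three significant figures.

n(H2O) = 256.0 / 18.02 = 14.21 mol
n(O2) = (25/18) × 14.21 = 19.74 mol
V = nRT/P = 19.74 × 8.314 × 449.15 / 546 = 135.0 L

135 L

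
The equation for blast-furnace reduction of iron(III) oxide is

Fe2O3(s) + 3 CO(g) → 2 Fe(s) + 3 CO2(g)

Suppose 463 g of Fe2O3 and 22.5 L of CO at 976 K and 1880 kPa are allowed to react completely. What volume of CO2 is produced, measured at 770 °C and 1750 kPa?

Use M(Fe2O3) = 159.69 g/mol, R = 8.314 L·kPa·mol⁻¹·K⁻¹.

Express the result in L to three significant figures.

25.8 L

n(Fe2O3) = 463 / 159.69 = 2.899 mol
n(CO) = PV/RT = (1880 × 22.5) / (8.314 × 976) = 5.213 mol
For 2.899 mol Fe2O3, stoichiometry requires (3/1) × 2.899 = 8.697 mol CO; 5.213 mol is available, so CO is limiting.
n(CO2) = (3/3) × 5.213 = 5.213 mol
V(CO2) = nRT/P = 5.213 × 8.314 × 1043.15 / 1750 = 25.83 L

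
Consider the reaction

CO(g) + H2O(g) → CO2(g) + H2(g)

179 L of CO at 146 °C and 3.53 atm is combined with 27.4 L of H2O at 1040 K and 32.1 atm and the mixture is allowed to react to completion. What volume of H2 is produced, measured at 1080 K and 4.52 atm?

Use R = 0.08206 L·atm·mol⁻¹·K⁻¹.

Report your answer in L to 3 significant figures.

n(CO) = PV/RT = (3.53 × 179) / (0.08206 × 419.15) = 18.37 mol
n(H2O) = PV/RT = (32.1 × 27.4) / (0.08206 × 1040) = 10.31 mol
For 18.37 mol CO, stoichiometry requires (1/1) × 18.37 = 18.37 mol H2O; 10.31 mol is available, so H2O is limiting.
n(H2) = (1/1) × 10.31 = 10.31 mol
V(H2) = nRT/P = 10.31 × 0.08206 × 1080 / 4.52 = 202.2 L

202 L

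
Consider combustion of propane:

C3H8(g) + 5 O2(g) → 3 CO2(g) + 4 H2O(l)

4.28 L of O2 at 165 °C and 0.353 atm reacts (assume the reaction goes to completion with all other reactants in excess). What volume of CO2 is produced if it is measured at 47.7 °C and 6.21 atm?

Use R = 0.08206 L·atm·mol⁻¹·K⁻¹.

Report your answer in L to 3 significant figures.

n(O2) = PV/RT = (0.353 × 4.28) / (0.08206 × 438.15) = 0.04202 mol
n(CO2) = (3/5) × 0.04202 = 0.02521 mol
V = nRT/P = 0.02521 × 0.08206 × 320.85 / 6.21 = 0.1069 L

0.107 L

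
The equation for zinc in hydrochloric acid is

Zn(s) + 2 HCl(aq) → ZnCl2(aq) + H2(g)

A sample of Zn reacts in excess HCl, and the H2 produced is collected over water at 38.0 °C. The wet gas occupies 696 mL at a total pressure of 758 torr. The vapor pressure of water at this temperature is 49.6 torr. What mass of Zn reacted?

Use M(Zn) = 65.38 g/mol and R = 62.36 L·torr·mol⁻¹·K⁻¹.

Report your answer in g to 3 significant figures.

P(H2) = 758 − 49.6 = 708.4 torr
n(H2) = PV/RT = (708.4 × 0.6960) / (62.36 × 311.15) = 0.02541 mol
n(Zn) = (1/1) × 0.02541 = 0.02541 mol
m(Zn) = 0.02541 × 65.38 = 1.661 g

1.66 g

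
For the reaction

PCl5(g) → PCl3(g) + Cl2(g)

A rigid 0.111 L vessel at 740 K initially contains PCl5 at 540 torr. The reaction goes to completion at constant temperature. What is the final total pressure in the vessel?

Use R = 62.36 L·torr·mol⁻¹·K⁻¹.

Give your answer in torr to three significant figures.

At constant T and V, P ∝ n(gas): 1 mol gas → 2 mol gas.
P_final = (2/1) × 540 = 1080 torr

1080 torr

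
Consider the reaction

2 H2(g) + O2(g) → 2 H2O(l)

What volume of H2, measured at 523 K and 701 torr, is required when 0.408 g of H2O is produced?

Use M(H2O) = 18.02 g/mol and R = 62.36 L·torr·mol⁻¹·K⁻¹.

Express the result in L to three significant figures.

1.05 L

n(H2O) = 0.4080 / 18.02 = 0.02264 mol
n(H2) = (2/2) × 0.02264 = 0.02264 mol
V = nRT/P = 0.02264 × 62.36 × 523 / 701 = 1.053 L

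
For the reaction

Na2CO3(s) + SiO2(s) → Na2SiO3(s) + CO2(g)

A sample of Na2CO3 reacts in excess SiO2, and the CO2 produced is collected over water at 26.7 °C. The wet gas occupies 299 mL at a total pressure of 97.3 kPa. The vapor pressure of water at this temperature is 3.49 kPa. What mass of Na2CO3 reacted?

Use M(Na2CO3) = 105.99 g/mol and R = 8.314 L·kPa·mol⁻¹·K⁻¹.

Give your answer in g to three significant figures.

1.19 g

P(CO2) = 97.3 − 3.49 = 93.81 kPa
n(CO2) = PV/RT = (93.81 × 0.2990) / (8.314 × 299.85) = 0.01125 mol
n(Na2CO3) = (1/1) × 0.01125 = 0.01125 mol
m(Na2CO3) = 0.01125 × 105.99 = 1.192 g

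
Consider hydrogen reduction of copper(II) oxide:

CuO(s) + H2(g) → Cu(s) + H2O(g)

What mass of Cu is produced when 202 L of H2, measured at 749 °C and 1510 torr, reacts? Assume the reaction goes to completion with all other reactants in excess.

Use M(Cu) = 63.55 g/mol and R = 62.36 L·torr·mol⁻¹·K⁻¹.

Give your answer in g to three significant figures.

n(H2) = PV/RT = (1510 × 202) / (62.36 × 1022.15) = 4.785 mol
n(Cu) = (1/1) × 4.785 = 4.785 mol
m(Cu) = 4.785 × 63.55 = 304.1 g

304 g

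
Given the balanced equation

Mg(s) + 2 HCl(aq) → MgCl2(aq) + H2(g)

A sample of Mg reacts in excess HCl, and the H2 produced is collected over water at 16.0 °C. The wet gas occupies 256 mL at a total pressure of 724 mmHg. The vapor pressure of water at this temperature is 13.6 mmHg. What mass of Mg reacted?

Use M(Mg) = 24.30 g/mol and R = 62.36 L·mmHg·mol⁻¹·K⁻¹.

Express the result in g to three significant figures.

0.245 g

P(H2) = 724 − 13.6 = 710.4 mmHg
n(H2) = PV/RT = (710.4 × 0.2560) / (62.36 × 289.15) = 0.01009 mol
n(Mg) = (1/1) × 0.01009 = 0.01009 mol
m(Mg) = 0.01009 × 24.30 = 0.2452 g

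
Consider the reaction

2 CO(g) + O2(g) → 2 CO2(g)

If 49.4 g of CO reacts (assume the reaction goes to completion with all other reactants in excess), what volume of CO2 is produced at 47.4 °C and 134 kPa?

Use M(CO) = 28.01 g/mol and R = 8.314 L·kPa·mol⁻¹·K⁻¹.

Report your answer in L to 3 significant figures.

n(CO) = 49.40 / 28.01 = 1.764 mol
n(CO2) = (2/2) × 1.764 = 1.764 mol
V = nRT/P = 1.764 × 8.314 × 320.55 / 134 = 35.08 L

35.1 L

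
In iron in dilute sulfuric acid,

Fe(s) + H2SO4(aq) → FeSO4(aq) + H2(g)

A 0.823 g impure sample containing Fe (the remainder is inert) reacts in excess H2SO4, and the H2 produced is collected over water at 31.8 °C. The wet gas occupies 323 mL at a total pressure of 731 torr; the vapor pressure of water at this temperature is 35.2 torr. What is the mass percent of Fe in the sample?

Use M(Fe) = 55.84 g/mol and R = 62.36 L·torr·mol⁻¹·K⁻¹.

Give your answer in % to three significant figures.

P(H2) = 731 − 35.2 = 695.8 torr
n(H2) = PV/RT = (695.8 × 0.3230) / (62.36 × 304.95) = 0.01182 mol
n(Fe) = (1/1) × 0.01182 = 0.01182 mol
m(Fe) = 0.01182 × 55.84 = 0.6600 g
%Fe = 0.6600 / 0.823 × 100 = 80.19%

80.2 %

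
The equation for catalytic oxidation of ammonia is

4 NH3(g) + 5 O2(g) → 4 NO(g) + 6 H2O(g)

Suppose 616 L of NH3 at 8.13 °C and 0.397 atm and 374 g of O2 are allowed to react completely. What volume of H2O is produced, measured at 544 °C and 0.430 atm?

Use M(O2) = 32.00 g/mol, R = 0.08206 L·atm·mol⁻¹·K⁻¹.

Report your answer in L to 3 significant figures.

2190 L

n(NH3) = PV/RT = (0.397 × 616) / (0.08206 × 281.28) = 10.59 mol
n(O2) = 374 / 32.00 = 11.69 mol
For 10.59 mol NH3, stoichiometry requires (5/4) × 10.59 = 13.24 mol O2; 11.69 mol is available, so O2 is limiting.
n(H2O) = (6/5) × 11.69 = 14.03 mol
V(H2O) = nRT/P = 14.03 × 0.08206 × 817.15 / 0.430 = 2188 L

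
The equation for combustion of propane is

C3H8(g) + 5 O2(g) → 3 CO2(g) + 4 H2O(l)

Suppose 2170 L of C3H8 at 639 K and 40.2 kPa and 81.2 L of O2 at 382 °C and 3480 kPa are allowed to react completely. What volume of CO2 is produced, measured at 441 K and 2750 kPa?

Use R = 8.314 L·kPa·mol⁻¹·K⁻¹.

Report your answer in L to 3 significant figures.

41.5 L

n(C3H8) = PV/RT = (40.2 × 2170) / (8.314 × 639) = 16.42 mol
n(O2) = PV/RT = (3480 × 81.2) / (8.314 × 655.15) = 51.88 mol
For 16.42 mol C3H8, stoichiometry requires (5/1) × 16.42 = 82.10 mol O2; 51.88 mol is available, so O2 is limiting.
n(CO2) = (3/5) × 51.88 = 31.13 mol
V(CO2) = nRT/P = 31.13 × 8.314 × 441 / 2750 = 41.50 L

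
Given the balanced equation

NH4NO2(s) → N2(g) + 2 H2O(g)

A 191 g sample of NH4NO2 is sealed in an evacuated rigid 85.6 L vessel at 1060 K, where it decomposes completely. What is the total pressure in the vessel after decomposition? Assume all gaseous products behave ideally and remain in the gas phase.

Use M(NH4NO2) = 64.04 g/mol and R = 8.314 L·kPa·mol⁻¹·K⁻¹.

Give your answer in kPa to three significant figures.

921 kPa

n(NH4NO2) = 191 / 64.04 = 2.983 mol
n(gas produced) = (3/1) × 2.983 = 8.949 mol
P = nRT/V = 8.949 × 8.314 × 1060 / 85.6 = 921.3 kPa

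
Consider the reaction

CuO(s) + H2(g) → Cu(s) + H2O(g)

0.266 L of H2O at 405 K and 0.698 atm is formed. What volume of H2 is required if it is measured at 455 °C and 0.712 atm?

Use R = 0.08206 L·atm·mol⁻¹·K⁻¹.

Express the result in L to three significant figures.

n(H2O) = PV/RT = (0.698 × 0.266) / (0.08206 × 405) = 0.005587 mol
n(H2) = (1/1) × 0.005587 = 0.005587 mol
V = nRT/P = 0.005587 × 0.08206 × 728.15 / 0.712 = 0.4689 L

0.469 L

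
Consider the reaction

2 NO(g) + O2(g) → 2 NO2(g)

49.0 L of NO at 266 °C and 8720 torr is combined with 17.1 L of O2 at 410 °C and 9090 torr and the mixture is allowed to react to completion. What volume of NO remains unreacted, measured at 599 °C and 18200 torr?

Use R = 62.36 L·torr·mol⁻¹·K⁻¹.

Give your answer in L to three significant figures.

16.2 L

n(NO) = PV/RT = (8720 × 49.0) / (62.36 × 539.15) = 12.71 mol
n(O2) = PV/RT = (9090 × 17.1) / (62.36 × 683.15) = 3.649 mol
For 12.71 mol NO, stoichiometry requires (1/2) × 12.71 = 6.355 mol O2; 3.649 mol is available, so O2 is limiting.
n(NO) consumed = (2/1) × 3.649 = 7.298 mol; remaining = 12.71 − 7.298 = 5.412 mol
V(NO) = nRT/P = 5.412 × 62.36 × 872.15 / 18200 = 16.17 L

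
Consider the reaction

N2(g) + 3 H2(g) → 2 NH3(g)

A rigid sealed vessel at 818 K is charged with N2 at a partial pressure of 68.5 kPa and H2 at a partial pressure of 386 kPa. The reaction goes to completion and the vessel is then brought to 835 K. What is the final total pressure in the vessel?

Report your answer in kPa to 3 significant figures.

At constant V, partial pressures at 818 K are proportional to moles, so apply stoichiometry directly to pressures.
P(H2) required for 68.5 kPa of N2 = (3/1) × 68.5 = 205.5 kPa; available 386 kPa, so N2 is limiting.
P(H2) remaining = 386 − (3/1) × 68.5 = 180.5 kPa
P(gaseous products) = (2)/1 × 68.5 = 137.0 kPa
P_total at 818 K = 180.5 + 137.0 = 317.5 kPa
Scaling to 835 K: P = 317.5 × 835/818 = 324.1 kPa

324 kPa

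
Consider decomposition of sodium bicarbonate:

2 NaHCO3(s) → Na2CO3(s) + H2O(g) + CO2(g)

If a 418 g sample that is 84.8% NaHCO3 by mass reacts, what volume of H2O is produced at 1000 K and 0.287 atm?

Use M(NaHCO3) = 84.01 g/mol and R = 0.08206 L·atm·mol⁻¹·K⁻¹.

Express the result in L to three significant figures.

603 L

mass of NaHCO3 = 418 × 84.8/100 = 354.5 g
n(NaHCO3) = 354.5 / 84.01 = 4.220 mol
n(H2O) = (1/2) × 4.220 = 2.110 mol
V = nRT/P = 2.110 × 0.08206 × 1000 / 0.287 = 603.3 L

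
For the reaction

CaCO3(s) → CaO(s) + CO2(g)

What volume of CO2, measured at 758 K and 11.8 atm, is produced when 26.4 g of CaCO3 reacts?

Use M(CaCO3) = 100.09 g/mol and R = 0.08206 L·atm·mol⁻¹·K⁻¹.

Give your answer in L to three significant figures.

n(CaCO3) = 26.40 / 100.09 = 0.2638 mol
n(CO2) = (1/1) × 0.2638 = 0.2638 mol
V = nRT/P = 0.2638 × 0.08206 × 758 / 11.8 = 1.391 L

1.39 L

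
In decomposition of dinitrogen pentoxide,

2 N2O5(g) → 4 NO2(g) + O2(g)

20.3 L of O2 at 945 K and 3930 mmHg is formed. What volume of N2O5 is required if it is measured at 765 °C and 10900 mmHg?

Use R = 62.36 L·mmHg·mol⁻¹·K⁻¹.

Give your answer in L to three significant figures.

n(O2) = PV/RT = (3930 × 20.3) / (62.36 × 945) = 1.354 mol
n(N2O5) = (2/1) × 1.354 = 2.708 mol
V = nRT/P = 2.708 × 62.36 × 1038.15 / 10900 = 16.08 L

16.1 L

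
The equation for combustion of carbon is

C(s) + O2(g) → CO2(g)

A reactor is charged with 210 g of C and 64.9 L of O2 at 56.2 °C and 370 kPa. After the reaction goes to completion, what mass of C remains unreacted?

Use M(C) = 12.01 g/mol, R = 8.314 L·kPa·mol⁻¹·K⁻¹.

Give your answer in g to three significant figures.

105 g

n(C) = 210 / 12.01 = 17.49 mol
n(O2) = PV/RT = (370 × 64.9) / (8.314 × 329.35) = 8.770 mol
For 17.49 mol C, stoichiometry requires (1/1) × 17.49 = 17.49 mol O2; 8.770 mol is available, so O2 is limiting.
n(C) consumed = (1/1) × 8.770 = 8.770 mol; remaining = 17.49 − 8.770 = 8.720 mol
m(C) = 8.720 × 12.01 = 104.7 g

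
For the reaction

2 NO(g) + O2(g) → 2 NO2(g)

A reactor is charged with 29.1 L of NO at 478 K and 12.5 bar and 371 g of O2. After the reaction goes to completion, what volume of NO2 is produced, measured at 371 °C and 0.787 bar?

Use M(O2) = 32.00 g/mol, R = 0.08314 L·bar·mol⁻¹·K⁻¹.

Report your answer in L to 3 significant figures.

n(NO) = PV/RT = (12.5 × 29.1) / (0.08314 × 478) = 9.153 mol
n(O2) = 371 / 32.00 = 11.59 mol
For 9.153 mol NO, stoichiometry requires (1/2) × 9.153 = 4.577 mol O2; 11.59 mol is available, so NO is limiting.
n(NO2) = (2/2) × 9.153 = 9.153 mol
V(NO2) = nRT/P = 9.153 × 0.08314 × 644.15 / 0.787 = 622.9 L

623 L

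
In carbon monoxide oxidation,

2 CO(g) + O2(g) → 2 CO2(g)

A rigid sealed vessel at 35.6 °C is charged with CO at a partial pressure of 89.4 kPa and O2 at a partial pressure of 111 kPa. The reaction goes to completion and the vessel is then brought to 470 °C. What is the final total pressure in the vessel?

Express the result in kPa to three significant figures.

375 kPa

Because the vessel is rigid and T is held at 35.6 °C, work the stoichiometry in partial pressures (P_i = n_iRT/V).
P(O2) required for 89.4 kPa of CO = (1/2) × 89.4 = 44.70 kPa; available 111 kPa, so CO is limiting.
P(O2) remaining = 111 − (1/2) × 89.4 = 66.30 kPa
P(gaseous products) = (2)/2 × 89.4 = 89.40 kPa
P_total at 35.6 °C = 66.30 + 89.40 = 155.7 kPa
Scaling to 470 °C: P = 155.7 × 743.15/308.75 = 374.8 kPa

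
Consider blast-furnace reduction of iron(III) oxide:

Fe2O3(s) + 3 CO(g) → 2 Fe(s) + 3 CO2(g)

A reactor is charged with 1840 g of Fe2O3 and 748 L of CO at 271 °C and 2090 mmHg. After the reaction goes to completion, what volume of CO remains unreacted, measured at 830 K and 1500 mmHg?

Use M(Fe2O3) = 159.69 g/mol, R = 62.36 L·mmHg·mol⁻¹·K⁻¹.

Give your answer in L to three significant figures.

n(Fe2O3) = 1840 / 159.69 = 11.52 mol
n(CO) = PV/RT = (2090 × 748) / (62.36 × 544.15) = 46.07 mol
For 11.52 mol Fe2O3, stoichiometry requires (3/1) × 11.52 = 34.56 mol CO; 46.07 mol is available, so Fe2O3 is limiting.
n(CO) consumed = (3/1) × 11.52 = 34.56 mol; remaining = 46.07 − 34.56 = 11.51 mol
V(CO) = nRT/P = 11.51 × 62.36 × 830 / 1500 = 397.2 L

397 L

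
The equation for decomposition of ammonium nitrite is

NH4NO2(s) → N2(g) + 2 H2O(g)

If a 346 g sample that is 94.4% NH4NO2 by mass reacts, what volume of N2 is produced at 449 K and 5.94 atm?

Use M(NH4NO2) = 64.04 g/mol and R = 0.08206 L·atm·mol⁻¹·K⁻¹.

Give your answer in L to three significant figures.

mass of NH4NO2 = 346 × 94.4/100 = 326.6 g
n(NH4NO2) = 326.6 / 64.04 = 5.100 mol
n(N2) = (1/1) × 5.100 = 5.100 mol
V = nRT/P = 5.100 × 0.08206 × 449 / 5.94 = 31.63 L

31.6 L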